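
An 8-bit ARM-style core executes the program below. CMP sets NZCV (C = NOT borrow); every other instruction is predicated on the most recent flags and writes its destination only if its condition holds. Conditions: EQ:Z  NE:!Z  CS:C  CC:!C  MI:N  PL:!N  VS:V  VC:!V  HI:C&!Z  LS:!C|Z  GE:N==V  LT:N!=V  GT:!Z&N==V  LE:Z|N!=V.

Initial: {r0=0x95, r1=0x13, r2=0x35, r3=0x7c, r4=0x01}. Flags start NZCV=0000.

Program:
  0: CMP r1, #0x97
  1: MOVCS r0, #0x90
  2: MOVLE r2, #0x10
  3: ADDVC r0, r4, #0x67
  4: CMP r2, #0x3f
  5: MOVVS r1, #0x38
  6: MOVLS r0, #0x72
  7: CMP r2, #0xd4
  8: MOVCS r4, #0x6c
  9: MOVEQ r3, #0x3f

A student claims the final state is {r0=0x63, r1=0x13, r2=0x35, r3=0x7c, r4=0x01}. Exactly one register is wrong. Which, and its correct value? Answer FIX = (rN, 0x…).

0: ✓ CMP  NZCV=0000
1: · MOVCS
2: · MOVLE
3: ✓ ADDVC  r0←0x68
4: ✓ CMP  NZCV=1000
5: · MOVVS
6: ✓ MOVLS  r0←0x72
7: ✓ CMP  NZCV=0000
8: · MOVCS
9: · MOVEQ

FIX = (r0, 0x72)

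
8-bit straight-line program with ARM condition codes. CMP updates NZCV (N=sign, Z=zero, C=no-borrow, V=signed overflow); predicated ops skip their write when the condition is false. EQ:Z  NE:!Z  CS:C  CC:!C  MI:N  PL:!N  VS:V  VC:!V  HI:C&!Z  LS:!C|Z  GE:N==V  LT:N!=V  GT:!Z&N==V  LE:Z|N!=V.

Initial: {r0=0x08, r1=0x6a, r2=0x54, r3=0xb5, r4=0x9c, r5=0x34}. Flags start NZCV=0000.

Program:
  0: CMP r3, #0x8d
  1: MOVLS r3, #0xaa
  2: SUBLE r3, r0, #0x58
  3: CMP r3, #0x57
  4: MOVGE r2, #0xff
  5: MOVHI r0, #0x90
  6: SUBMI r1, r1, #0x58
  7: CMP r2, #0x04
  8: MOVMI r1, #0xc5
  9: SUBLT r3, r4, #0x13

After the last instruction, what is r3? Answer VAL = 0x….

VAL = 0xb5

0: ✓ CMP  NZCV=0010
1: · MOVLS
2: · SUBLE
3: ✓ CMP  NZCV=0011
4: · MOVGE
5: ✓ MOVHI  r0←0x90
6: · SUBMI
7: ✓ CMP  NZCV=0010
8: · MOVMI
9: · SUBLT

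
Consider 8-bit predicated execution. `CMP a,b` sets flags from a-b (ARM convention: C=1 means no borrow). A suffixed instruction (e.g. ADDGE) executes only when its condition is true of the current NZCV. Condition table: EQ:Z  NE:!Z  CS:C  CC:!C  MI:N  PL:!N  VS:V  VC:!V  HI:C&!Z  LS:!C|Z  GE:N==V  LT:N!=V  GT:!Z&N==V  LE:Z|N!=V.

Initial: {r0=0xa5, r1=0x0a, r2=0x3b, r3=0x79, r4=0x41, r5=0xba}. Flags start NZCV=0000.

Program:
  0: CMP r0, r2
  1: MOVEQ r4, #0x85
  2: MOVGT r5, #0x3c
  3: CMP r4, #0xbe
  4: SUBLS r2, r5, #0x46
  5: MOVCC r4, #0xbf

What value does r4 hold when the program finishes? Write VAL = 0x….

0: ✓ CMP  NZCV=0011
1: · MOVEQ
2: · MOVGT
3: ✓ CMP  NZCV=1001
4: ✓ SUBLS  r2←0x74
5: ✓ MOVCC  r4←0xbf

VAL = 0xbf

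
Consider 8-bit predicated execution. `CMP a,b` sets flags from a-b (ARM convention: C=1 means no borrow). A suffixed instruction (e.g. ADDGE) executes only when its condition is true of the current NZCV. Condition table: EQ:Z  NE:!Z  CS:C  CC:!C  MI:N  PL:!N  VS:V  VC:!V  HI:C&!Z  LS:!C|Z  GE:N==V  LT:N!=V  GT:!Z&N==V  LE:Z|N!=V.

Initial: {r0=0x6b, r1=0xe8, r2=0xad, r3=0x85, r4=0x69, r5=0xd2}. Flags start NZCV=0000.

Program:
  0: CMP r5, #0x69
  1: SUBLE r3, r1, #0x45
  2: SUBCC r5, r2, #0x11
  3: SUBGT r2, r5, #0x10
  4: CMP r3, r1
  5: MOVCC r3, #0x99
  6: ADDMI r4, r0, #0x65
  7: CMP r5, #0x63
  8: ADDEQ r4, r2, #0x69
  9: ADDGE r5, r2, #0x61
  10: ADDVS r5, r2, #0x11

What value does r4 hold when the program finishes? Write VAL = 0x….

VAL = 0xd0

[0] flags=0011 → (cmp)
[1] flags=0011 LE?T → r3=0xa3
[2] flags=0011 CC?F → skip
[3] flags=0011 GT?F → skip
[4] flags=1000 → (cmp)
[5] flags=1000 CC?T → r3=0x99
[6] flags=1000 MI?T → r4=0xd0
[7] flags=0011 → (cmp)
[8] flags=0011 EQ?F → skip
[9] flags=0011 GE?F → skip
[10] flags=0011 VS?T → r5=0xbe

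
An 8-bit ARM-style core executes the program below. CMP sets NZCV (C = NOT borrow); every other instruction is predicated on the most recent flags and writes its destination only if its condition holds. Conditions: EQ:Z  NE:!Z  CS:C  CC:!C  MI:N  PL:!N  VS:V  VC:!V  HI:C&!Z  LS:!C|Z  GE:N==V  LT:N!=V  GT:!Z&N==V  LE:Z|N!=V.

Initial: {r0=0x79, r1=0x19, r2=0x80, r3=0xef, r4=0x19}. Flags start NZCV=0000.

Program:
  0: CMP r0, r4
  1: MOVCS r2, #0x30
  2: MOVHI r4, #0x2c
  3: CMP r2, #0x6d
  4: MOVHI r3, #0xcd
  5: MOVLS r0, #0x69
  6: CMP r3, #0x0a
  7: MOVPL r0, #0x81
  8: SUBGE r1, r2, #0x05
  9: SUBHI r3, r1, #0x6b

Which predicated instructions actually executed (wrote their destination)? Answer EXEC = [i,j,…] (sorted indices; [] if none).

0: ✓ CMP  NZCV=0010
1: ✓ MOVCS  r2←0x30
2: ✓ MOVHI  r4←0x2c
3: ✓ CMP  NZCV=1000
4: · MOVHI
5: ✓ MOVLS  r0←0x69
6: ✓ CMP  NZCV=1010
7: · MOVPL
8: · SUBGE
9: ✓ SUBHI  r3←0xae

EXEC = [1,2,5,9]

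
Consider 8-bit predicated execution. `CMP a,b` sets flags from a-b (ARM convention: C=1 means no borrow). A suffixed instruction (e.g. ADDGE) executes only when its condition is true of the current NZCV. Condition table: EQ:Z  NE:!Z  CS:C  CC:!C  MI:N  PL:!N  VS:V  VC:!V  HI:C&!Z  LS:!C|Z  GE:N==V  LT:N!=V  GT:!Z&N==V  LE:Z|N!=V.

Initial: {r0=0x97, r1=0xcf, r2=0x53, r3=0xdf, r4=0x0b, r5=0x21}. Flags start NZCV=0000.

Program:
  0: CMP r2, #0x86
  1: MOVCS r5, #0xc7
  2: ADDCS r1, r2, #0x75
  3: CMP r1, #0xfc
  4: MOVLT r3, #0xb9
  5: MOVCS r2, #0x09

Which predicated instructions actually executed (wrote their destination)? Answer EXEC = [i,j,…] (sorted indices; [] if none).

EXEC = [4]

[0] flags=1001 → (cmp)
[1] flags=1001 CS?F → skip
[2] flags=1001 CS?F → skip
[3] flags=1000 → (cmp)
[4] flags=1000 LT?T → r3=0xb9
[5] flags=1000 CS?F → skip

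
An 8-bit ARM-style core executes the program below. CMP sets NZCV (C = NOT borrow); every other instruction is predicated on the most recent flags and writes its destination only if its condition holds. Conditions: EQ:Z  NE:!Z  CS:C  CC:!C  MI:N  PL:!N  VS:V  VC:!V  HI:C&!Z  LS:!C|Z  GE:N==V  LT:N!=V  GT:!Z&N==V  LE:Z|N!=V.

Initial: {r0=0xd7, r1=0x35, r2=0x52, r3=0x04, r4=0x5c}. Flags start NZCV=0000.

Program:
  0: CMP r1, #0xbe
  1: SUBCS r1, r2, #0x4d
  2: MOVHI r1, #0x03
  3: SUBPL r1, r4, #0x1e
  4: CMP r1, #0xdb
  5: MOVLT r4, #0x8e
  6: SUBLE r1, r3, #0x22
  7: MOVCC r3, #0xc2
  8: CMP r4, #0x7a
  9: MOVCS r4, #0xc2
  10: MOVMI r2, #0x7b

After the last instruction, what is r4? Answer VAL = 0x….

[0] flags=0000 → (cmp)
[1] flags=0000 CS?F → skip
[2] flags=0000 HI?F → skip
[3] flags=0000 PL?T → r1=0x3e
[4] flags=0000 → (cmp)
[5] flags=0000 LT?F → skip
[6] flags=0000 LE?F → skip
[7] flags=0000 CC?T → r3=0xc2
[8] flags=1000 → (cmp)
[9] flags=1000 CS?F → skip
[10] flags=1000 MI?T → r2=0x7b

VAL = 0x5c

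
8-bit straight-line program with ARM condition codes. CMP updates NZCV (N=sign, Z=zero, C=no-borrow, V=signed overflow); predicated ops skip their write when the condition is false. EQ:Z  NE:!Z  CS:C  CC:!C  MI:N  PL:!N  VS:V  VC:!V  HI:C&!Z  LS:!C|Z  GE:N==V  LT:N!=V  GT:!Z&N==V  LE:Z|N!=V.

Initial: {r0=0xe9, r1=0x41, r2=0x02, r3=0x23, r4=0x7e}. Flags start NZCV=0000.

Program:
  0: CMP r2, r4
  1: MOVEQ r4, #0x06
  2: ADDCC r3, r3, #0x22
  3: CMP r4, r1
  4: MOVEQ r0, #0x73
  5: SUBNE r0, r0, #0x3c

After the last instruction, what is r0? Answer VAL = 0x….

0: ✓ CMP  NZCV=1000
1: · MOVEQ
2: ✓ ADDCC  r3←0x45
3: ✓ CMP  NZCV=0010
4: · MOVEQ
5: ✓ SUBNE  r0←0xad

VAL = 0xad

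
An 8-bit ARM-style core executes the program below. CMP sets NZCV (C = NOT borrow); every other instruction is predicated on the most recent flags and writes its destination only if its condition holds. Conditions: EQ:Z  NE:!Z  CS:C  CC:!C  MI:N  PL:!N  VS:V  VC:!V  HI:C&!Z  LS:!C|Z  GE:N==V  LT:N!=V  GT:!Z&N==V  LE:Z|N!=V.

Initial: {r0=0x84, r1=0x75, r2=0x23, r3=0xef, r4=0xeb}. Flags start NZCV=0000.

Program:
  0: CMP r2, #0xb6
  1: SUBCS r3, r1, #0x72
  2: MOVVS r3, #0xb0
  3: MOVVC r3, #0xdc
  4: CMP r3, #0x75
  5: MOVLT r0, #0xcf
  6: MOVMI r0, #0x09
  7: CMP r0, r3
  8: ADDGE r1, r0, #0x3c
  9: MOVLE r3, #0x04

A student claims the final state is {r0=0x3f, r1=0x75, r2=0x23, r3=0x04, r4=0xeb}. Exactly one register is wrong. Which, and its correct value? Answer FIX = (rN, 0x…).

0: ✓ CMP  NZCV=0000
1: · SUBCS
2: · MOVVS
3: ✓ MOVVC  r3←0xdc
4: ✓ CMP  NZCV=0011
5: ✓ MOVLT  r0←0xcf
6: · MOVMI
7: ✓ CMP  NZCV=1000
8: · ADDGE
9: ✓ MOVLE  r3←0x04

FIX = (r0, 0xcf)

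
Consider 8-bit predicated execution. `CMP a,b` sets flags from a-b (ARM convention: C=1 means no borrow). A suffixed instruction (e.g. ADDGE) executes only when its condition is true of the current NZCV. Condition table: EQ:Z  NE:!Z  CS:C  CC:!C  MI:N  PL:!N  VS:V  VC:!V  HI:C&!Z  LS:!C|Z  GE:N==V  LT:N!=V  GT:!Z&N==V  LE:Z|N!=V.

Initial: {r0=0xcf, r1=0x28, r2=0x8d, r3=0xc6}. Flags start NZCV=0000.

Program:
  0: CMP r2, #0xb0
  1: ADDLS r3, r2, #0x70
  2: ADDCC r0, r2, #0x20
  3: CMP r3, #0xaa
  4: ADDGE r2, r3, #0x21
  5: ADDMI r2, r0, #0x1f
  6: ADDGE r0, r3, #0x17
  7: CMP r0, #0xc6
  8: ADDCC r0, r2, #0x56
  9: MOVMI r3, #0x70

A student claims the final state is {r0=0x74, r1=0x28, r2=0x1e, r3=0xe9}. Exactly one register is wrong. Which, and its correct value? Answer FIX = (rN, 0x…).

0: ✓ CMP  NZCV=1000
1: ✓ ADDLS  r3←0xfd
2: ✓ ADDCC  r0←0xad
3: ✓ CMP  NZCV=0010
4: ✓ ADDGE  r2←0x1e
5: · ADDMI
6: ✓ ADDGE  r0←0x14
7: ✓ CMP  NZCV=0000
8: ✓ ADDCC  r0←0x74
9: · MOVMI

FIX = (r3, 0xfd)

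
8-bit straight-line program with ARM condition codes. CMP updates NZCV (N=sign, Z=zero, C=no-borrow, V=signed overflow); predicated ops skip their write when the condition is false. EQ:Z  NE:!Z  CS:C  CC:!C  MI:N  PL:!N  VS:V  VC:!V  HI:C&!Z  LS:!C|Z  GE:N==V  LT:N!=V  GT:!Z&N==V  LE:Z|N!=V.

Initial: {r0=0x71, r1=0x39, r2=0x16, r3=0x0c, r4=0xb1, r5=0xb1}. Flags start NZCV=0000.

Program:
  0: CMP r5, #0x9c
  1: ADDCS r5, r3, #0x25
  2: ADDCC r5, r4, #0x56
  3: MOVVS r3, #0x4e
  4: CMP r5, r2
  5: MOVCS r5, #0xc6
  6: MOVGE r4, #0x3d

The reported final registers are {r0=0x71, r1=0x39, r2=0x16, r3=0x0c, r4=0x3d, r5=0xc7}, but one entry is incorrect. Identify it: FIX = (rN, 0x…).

0: ✓ CMP  NZCV=0010
1: ✓ ADDCS  r5←0x31
2: · ADDCC
3: · MOVVS
4: ✓ CMP  NZCV=0010
5: ✓ MOVCS  r5←0xc6
6: ✓ MOVGE  r4←0x3d

FIX = (r5, 0xc6)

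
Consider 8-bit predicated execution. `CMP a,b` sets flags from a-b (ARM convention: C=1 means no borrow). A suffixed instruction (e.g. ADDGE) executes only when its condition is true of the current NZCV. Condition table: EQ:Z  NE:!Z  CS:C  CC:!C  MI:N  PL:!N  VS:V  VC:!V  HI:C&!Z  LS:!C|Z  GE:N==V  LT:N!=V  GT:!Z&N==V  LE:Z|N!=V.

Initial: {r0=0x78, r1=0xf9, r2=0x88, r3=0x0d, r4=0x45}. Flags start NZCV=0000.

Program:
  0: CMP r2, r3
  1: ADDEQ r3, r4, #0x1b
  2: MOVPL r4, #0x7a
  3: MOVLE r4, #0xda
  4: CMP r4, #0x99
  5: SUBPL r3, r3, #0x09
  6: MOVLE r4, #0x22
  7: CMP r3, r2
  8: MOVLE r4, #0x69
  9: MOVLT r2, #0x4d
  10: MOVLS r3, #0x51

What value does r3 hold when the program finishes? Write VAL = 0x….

VAL = 0x51

[0] flags=0011 → (cmp)
[1] flags=0011 EQ?F → skip
[2] flags=0011 PL?T → r4=0x7a
[3] flags=0011 LE?T → r4=0xda
[4] flags=0010 → (cmp)
[5] flags=0010 PL?T → r3=0x04
[6] flags=0010 LE?F → skip
[7] flags=0000 → (cmp)
[8] flags=0000 LE?F → skip
[9] flags=0000 LT?F → skip
[10] flags=0000 LS?T → r3=0x51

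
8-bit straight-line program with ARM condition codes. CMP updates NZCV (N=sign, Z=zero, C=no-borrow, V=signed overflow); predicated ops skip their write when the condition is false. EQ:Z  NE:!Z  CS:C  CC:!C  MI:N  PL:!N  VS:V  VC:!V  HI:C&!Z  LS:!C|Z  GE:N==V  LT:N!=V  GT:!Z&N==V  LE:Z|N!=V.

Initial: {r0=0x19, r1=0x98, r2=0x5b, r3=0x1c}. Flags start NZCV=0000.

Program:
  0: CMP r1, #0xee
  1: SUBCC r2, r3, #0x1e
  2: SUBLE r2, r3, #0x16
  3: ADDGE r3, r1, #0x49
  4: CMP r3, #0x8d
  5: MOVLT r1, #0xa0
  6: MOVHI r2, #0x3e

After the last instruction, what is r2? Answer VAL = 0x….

[0] flags=1000 → (cmp)
[1] flags=1000 CC?T → r2=0xfe
[2] flags=1000 LE?T → r2=0x06
[3] flags=1000 GE?F → skip
[4] flags=1001 → (cmp)
[5] flags=1001 LT?F → skip
[6] flags=1001 HI?F → skip

VAL = 0x06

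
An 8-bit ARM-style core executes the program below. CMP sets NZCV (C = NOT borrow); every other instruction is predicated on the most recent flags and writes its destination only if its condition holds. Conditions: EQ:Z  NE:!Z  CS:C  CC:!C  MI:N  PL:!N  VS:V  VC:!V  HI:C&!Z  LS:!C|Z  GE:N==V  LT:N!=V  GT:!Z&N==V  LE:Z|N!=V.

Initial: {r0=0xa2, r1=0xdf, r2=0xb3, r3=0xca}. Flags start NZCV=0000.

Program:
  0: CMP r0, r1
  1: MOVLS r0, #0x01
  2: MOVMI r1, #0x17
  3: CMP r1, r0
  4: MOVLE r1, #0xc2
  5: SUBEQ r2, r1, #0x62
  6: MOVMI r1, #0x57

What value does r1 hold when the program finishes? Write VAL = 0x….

0: ✓ CMP  NZCV=1000
1: ✓ MOVLS  r0←0x01
2: ✓ MOVMI  r1←0x17
3: ✓ CMP  NZCV=0010
4: · MOVLE
5: · SUBEQ
6: · MOVMI

VAL = 0x17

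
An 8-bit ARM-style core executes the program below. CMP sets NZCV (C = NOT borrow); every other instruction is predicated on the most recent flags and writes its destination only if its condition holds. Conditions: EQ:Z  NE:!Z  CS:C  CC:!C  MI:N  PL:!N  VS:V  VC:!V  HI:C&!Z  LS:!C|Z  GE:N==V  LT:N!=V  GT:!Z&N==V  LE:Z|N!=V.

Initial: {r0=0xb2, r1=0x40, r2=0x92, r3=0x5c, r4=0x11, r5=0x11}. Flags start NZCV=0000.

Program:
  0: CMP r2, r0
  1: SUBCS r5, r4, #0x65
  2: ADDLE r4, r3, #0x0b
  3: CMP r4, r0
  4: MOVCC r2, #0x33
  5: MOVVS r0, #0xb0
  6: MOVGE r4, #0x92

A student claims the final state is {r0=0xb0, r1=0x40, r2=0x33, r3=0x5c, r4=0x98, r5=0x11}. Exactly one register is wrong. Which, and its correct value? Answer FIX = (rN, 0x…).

[0] flags=1000 → (cmp)
[1] flags=1000 CS?F → skip
[2] flags=1000 LE?T → r4=0x67
[3] flags=1001 → (cmp)
[4] flags=1001 CC?T → r2=0x33
[5] flags=1001 VS?T → r0=0xb0
[6] flags=1001 GE?T → r4=0x92

FIX = (r4, 0x92)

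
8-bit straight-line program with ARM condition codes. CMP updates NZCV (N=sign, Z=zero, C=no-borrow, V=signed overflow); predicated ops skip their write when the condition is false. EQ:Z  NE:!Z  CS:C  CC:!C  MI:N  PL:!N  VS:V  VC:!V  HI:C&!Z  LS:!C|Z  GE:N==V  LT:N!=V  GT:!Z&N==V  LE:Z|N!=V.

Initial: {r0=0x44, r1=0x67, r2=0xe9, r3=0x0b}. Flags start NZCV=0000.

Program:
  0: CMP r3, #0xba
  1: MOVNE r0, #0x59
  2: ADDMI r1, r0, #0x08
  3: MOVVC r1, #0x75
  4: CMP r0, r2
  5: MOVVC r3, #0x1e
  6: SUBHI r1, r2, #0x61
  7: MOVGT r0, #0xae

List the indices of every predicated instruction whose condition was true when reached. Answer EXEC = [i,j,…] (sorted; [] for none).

0: ✓ CMP  NZCV=0000
1: ✓ MOVNE  r0←0x59
2: · ADDMI
3: ✓ MOVVC  r1←0x75
4: ✓ CMP  NZCV=0000
5: ✓ MOVVC  r3←0x1e
6: · SUBHI
7: ✓ MOVGT  r0←0xae

EXEC = [1,3,5,7]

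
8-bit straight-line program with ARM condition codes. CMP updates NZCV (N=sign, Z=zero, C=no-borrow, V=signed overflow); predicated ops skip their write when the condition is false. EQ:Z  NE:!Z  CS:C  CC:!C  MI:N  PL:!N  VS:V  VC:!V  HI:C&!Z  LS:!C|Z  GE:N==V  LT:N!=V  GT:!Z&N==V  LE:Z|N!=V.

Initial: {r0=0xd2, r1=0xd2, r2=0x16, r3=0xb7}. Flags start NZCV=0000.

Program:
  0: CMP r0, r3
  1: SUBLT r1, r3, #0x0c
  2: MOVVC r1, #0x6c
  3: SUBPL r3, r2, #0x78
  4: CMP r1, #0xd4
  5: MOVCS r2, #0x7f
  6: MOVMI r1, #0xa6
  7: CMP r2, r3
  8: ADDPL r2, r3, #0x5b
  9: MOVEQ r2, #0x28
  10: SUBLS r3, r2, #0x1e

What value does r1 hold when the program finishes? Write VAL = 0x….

VAL = 0xa6

[0] flags=0010 → (cmp)
[1] flags=0010 LT?F → skip
[2] flags=0010 VC?T → r1=0x6c
[3] flags=0010 PL?T → r3=0x9e
[4] flags=1001 → (cmp)
[5] flags=1001 CS?F → skip
[6] flags=1001 MI?T → r1=0xa6
[7] flags=0000 → (cmp)
[8] flags=0000 PL?T → r2=0xf9
[9] flags=0000 EQ?F → skip
[10] flags=0000 LS?T → r3=0xdb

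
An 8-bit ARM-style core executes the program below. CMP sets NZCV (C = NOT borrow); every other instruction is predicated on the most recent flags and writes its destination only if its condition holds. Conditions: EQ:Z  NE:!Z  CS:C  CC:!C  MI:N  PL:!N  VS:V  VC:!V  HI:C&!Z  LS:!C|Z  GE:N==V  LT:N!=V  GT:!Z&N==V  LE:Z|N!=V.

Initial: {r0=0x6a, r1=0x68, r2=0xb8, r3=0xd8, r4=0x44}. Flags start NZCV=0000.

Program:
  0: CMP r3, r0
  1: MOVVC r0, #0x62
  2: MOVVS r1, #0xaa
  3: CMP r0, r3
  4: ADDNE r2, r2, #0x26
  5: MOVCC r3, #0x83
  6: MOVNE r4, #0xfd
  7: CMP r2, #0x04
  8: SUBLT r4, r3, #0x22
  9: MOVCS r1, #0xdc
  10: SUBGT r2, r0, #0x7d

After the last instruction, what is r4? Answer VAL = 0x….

VAL = 0x61

[0] flags=0011 → (cmp)
[1] flags=0011 VC?F → skip
[2] flags=0011 VS?T → r1=0xaa
[3] flags=1001 → (cmp)
[4] flags=1001 NE?T → r2=0xde
[5] flags=1001 CC?T → r3=0x83
[6] flags=1001 NE?T → r4=0xfd
[7] flags=1010 → (cmp)
[8] flags=1010 LT?T → r4=0x61
[9] flags=1010 CS?T → r1=0xdc
[10] flags=1010 GT?F → skip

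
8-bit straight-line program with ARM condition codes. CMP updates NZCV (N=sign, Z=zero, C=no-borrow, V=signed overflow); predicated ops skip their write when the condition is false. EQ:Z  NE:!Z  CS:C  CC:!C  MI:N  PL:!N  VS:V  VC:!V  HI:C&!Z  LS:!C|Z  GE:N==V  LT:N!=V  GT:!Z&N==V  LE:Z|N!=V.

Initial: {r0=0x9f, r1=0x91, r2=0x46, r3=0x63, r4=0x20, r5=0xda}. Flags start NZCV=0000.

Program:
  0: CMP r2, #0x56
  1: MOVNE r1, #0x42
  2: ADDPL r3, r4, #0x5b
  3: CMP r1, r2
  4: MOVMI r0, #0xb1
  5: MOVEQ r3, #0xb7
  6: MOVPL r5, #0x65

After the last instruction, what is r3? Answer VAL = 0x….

VAL = 0x63

0: ✓ CMP  NZCV=1000
1: ✓ MOVNE  r1←0x42
2: · ADDPL
3: ✓ CMP  NZCV=1000
4: ✓ MOVMI  r0←0xb1
5: · MOVEQ
6: · MOVPL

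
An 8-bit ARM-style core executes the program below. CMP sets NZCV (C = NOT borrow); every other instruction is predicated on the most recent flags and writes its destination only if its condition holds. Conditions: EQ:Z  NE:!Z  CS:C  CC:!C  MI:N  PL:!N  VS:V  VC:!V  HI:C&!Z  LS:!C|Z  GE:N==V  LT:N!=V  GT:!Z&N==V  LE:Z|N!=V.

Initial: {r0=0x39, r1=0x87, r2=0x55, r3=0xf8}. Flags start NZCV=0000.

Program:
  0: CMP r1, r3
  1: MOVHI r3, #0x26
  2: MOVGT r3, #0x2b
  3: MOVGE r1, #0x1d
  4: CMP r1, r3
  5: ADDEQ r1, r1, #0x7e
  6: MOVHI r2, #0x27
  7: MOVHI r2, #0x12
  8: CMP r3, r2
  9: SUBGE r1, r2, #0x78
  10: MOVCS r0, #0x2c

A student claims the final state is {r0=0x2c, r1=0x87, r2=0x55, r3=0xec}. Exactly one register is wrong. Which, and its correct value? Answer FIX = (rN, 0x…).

[0] flags=1000 → (cmp)
[1] flags=1000 HI?F → skip
[2] flags=1000 GT?F → skip
[3] flags=1000 GE?F → skip
[4] flags=1000 → (cmp)
[5] flags=1000 EQ?F → skip
[6] flags=1000 HI?F → skip
[7] flags=1000 HI?F → skip
[8] flags=1010 → (cmp)
[9] flags=1010 GE?F → skip
[10] flags=1010 CS?T → r0=0x2c

FIX = (r3, 0xf8)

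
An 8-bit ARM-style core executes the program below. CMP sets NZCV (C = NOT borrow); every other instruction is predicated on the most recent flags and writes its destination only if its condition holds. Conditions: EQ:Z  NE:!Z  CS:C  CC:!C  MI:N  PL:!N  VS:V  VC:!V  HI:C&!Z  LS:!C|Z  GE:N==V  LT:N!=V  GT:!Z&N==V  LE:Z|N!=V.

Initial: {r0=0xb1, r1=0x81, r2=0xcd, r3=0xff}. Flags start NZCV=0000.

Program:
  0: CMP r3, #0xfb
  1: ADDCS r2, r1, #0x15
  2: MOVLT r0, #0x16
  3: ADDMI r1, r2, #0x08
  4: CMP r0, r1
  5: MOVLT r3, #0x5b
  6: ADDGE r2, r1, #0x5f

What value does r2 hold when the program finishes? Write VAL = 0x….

VAL = 0xe0

[0] flags=0010 → (cmp)
[1] flags=0010 CS?T → r2=0x96
[2] flags=0010 LT?F → skip
[3] flags=0010 MI?F → skip
[4] flags=0010 → (cmp)
[5] flags=0010 LT?F → skip
[6] flags=0010 GE?T → r2=0xe0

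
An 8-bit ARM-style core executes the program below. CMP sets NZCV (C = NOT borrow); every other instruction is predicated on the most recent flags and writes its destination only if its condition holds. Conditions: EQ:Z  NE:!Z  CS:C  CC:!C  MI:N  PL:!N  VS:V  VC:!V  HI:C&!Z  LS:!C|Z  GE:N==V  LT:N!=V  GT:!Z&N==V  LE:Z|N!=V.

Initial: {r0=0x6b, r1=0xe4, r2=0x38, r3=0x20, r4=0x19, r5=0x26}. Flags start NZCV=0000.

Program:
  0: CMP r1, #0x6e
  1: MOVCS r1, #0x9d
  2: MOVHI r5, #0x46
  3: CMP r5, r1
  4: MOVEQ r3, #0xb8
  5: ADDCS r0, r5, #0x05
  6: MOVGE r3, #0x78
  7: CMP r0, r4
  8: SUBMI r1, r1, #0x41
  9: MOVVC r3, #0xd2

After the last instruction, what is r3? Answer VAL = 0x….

VAL = 0xd2

[0] flags=0011 → (cmp)
[1] flags=0011 CS?T → r1=0x9d
[2] flags=0011 HI?T → r5=0x46
[3] flags=1001 → (cmp)
[4] flags=1001 EQ?F → skip
[5] flags=1001 CS?F → skip
[6] flags=1001 GE?T → r3=0x78
[7] flags=0010 → (cmp)
[8] flags=0010 MI?F → skip
[9] flags=0010 VC?T → r3=0xd2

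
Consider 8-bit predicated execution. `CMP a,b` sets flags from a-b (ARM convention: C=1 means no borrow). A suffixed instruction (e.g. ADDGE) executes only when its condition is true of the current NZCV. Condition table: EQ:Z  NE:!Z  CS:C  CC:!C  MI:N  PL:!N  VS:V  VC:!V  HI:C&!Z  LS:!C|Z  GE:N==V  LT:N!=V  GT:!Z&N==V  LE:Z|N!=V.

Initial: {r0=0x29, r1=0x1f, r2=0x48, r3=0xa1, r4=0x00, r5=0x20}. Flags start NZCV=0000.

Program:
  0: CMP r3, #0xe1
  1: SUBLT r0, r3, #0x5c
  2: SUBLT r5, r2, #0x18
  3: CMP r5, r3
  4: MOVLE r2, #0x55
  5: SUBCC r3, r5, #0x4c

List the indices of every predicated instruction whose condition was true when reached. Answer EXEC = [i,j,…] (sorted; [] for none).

0: ✓ CMP  NZCV=1000
1: ✓ SUBLT  r0←0x45
2: ✓ SUBLT  r5←0x30
3: ✓ CMP  NZCV=1001
4: · MOVLE
5: ✓ SUBCC  r3←0xe4

EXEC = [1,2,5]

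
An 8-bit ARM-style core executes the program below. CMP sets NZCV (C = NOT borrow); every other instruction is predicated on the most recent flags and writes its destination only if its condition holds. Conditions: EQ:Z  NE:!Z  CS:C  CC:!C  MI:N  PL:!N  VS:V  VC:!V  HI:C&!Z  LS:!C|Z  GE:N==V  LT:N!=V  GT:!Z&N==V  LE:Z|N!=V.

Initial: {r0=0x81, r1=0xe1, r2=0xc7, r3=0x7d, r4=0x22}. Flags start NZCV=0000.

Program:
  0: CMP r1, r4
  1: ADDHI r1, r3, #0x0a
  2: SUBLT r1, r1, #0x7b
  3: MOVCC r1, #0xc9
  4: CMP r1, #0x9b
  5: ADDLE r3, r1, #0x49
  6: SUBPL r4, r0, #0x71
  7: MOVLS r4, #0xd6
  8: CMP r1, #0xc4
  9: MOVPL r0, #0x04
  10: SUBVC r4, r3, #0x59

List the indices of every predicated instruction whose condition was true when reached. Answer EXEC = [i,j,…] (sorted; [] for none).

[0] flags=1010 → (cmp)
[1] flags=1010 HI?T → r1=0x87
[2] flags=1010 LT?T → r1=0x0c
[3] flags=1010 CC?F → skip
[4] flags=0000 → (cmp)
[5] flags=0000 LE?F → skip
[6] flags=0000 PL?T → r4=0x10
[7] flags=0000 LS?T → r4=0xd6
[8] flags=0000 → (cmp)
[9] flags=0000 PL?T → r0=0x04
[10] flags=0000 VC?T → r4=0x24

EXEC = [1,2,6,7,9,10]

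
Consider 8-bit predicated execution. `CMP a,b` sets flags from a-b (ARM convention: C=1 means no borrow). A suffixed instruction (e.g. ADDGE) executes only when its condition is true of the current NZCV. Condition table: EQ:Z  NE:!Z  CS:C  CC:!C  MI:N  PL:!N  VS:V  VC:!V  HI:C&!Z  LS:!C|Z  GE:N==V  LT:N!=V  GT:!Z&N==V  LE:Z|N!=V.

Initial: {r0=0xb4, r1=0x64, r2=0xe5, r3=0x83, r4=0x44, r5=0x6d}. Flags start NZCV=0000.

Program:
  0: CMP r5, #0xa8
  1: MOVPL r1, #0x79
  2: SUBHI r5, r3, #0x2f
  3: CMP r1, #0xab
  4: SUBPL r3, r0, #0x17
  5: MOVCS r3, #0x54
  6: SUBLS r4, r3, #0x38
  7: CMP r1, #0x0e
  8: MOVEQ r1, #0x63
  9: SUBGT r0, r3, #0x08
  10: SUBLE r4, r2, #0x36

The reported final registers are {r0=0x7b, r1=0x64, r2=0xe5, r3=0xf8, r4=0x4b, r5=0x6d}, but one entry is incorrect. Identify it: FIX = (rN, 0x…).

[0] flags=1001 → (cmp)
[1] flags=1001 PL?F → skip
[2] flags=1001 HI?F → skip
[3] flags=1001 → (cmp)
[4] flags=1001 PL?F → skip
[5] flags=1001 CS?F → skip
[6] flags=1001 LS?T → r4=0x4b
[7] flags=0010 → (cmp)
[8] flags=0010 EQ?F → skip
[9] flags=0010 GT?T → r0=0x7b
[10] flags=0010 LE?F → skip

FIX = (r3, 0x83)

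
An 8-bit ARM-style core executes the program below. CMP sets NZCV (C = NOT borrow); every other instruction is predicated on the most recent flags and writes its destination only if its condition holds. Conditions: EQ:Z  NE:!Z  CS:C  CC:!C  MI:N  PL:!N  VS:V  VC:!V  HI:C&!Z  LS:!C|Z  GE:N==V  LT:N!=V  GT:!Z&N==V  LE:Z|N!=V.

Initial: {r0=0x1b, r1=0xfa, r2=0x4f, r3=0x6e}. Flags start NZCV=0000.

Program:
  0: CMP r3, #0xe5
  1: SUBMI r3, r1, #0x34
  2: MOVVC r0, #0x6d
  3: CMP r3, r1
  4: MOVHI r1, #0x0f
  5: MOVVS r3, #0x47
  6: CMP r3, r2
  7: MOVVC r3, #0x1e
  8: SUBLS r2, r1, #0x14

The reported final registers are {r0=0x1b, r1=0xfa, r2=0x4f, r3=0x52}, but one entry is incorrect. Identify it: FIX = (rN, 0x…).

0: ✓ CMP  NZCV=1001
1: ✓ SUBMI  r3←0xc6
2: · MOVVC
3: ✓ CMP  NZCV=1000
4: · MOVHI
5: · MOVVS
6: ✓ CMP  NZCV=0011
7: · MOVVC
8: · SUBLS

FIX = (r3, 0xc6)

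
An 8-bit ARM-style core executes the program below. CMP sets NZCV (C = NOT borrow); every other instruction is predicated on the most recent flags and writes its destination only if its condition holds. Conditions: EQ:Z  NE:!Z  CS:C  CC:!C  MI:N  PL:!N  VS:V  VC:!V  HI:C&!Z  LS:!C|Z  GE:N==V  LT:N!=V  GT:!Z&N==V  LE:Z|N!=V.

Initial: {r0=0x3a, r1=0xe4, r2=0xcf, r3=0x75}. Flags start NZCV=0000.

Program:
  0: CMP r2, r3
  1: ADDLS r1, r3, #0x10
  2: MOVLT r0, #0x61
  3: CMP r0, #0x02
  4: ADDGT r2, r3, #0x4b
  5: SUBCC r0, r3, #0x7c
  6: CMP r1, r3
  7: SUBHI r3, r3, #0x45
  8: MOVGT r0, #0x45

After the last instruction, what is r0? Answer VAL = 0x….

0: ✓ CMP  NZCV=0011
1: · ADDLS
2: ✓ MOVLT  r0←0x61
3: ✓ CMP  NZCV=0010
4: ✓ ADDGT  r2←0xc0
5: · SUBCC
6: ✓ CMP  NZCV=0011
7: ✓ SUBHI  r3←0x30
8: · MOVGT

VAL = 0x61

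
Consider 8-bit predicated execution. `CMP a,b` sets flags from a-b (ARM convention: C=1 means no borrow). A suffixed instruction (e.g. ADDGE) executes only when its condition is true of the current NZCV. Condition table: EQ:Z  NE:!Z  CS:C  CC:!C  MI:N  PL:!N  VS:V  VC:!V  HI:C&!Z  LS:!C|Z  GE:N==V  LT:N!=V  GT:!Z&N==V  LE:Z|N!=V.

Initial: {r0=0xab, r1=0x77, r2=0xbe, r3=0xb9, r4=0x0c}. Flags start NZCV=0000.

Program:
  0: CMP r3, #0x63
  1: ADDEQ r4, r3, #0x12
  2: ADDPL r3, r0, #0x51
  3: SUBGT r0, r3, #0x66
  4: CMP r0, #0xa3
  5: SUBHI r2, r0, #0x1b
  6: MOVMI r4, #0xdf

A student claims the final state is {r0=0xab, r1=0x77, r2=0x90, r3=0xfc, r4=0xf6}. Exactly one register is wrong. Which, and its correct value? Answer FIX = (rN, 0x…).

0: ✓ CMP  NZCV=0011
1: · ADDEQ
2: ✓ ADDPL  r3←0xfc
3: · SUBGT
4: ✓ CMP  NZCV=0010
5: ✓ SUBHI  r2←0x90
6: · MOVMI

FIX = (r4, 0x0c)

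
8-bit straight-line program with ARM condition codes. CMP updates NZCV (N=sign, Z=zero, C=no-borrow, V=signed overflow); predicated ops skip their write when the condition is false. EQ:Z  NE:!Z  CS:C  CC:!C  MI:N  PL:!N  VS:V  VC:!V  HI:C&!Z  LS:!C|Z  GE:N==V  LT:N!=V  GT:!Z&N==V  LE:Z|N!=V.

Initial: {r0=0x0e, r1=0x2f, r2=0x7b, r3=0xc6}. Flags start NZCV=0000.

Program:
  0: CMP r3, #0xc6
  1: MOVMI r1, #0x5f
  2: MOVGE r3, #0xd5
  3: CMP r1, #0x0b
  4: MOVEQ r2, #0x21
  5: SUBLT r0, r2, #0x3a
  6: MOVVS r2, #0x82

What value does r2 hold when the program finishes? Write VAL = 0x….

0: ✓ CMP  NZCV=0110
1: · MOVMI
2: ✓ MOVGE  r3←0xd5
3: ✓ CMP  NZCV=0010
4: · MOVEQ
5: · SUBLT
6: · MOVVS

VAL = 0x7b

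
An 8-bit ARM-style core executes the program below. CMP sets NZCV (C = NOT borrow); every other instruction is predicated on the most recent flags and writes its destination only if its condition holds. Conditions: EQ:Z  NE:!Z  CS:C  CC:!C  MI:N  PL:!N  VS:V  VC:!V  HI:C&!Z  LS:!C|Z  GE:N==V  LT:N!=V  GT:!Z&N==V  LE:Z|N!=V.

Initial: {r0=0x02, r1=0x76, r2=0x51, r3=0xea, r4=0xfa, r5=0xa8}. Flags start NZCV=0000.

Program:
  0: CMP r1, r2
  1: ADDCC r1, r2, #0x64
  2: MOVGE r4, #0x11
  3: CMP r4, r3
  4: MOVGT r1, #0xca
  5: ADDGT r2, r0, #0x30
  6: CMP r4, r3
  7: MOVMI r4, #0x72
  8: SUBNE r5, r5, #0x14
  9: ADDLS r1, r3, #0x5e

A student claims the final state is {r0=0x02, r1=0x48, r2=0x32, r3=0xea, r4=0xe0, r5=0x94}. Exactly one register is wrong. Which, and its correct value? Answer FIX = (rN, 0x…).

0: ✓ CMP  NZCV=0010
1: · ADDCC
2: ✓ MOVGE  r4←0x11
3: ✓ CMP  NZCV=0000
4: ✓ MOVGT  r1←0xca
5: ✓ ADDGT  r2←0x32
6: ✓ CMP  NZCV=0000
7: · MOVMI
8: ✓ SUBNE  r5←0x94
9: ✓ ADDLS  r1←0x48

FIX = (r4, 0x11)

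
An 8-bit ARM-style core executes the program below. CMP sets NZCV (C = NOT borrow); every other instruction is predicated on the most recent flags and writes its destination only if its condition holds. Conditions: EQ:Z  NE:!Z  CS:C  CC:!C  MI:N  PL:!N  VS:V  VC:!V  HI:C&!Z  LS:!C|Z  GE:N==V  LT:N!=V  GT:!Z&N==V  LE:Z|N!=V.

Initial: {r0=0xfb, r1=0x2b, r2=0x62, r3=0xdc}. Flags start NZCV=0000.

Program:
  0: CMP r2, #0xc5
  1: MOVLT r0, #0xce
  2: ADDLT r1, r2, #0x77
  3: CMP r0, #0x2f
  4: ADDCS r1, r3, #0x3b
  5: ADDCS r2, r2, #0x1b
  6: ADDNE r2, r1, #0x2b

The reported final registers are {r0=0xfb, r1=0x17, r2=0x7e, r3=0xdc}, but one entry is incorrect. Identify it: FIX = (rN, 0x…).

FIX = (r2, 0x42)

0: ✓ CMP  NZCV=1001
1: · MOVLT
2: · ADDLT
3: ✓ CMP  NZCV=1010
4: ✓ ADDCS  r1←0x17
5: ✓ ADDCS  r2←0x7d
6: ✓ ADDNE  r2←0x42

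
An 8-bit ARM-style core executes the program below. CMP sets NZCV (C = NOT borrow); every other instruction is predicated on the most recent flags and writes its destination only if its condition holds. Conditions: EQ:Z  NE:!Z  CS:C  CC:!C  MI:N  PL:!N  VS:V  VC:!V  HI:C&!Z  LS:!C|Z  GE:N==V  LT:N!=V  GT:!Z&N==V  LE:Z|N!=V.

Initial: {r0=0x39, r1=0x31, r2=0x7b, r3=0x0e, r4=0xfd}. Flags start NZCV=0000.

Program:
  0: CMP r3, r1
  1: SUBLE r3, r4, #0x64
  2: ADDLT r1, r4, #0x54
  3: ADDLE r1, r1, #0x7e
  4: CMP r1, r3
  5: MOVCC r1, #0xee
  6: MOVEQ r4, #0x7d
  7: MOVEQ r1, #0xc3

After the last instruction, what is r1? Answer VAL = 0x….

[0] flags=1000 → (cmp)
[1] flags=1000 LE?T → r3=0x99
[2] flags=1000 LT?T → r1=0x51
[3] flags=1000 LE?T → r1=0xcf
[4] flags=0010 → (cmp)
[5] flags=0010 CC?F → skip
[6] flags=0010 EQ?F → skip
[7] flags=0010 EQ?F → skip

VAL = 0xcf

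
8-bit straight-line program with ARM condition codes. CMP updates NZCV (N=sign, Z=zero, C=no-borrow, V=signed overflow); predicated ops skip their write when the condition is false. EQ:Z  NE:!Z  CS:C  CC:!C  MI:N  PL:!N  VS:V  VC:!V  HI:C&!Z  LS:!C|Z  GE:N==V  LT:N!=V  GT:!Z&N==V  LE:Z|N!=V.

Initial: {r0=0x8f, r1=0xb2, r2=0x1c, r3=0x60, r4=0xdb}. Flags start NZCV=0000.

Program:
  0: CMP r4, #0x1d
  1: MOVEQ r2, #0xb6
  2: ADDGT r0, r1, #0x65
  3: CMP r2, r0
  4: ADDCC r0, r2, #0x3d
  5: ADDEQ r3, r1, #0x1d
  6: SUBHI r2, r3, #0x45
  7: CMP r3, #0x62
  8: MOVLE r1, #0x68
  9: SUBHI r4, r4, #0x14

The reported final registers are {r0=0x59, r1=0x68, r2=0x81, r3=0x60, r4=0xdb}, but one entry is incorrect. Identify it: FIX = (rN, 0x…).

0: ✓ CMP  NZCV=1010
1: · MOVEQ
2: · ADDGT
3: ✓ CMP  NZCV=1001
4: ✓ ADDCC  r0←0x59
5: · ADDEQ
6: · SUBHI
7: ✓ CMP  NZCV=1000
8: ✓ MOVLE  r1←0x68
9: · SUBHI

FIX = (r2, 0x1c)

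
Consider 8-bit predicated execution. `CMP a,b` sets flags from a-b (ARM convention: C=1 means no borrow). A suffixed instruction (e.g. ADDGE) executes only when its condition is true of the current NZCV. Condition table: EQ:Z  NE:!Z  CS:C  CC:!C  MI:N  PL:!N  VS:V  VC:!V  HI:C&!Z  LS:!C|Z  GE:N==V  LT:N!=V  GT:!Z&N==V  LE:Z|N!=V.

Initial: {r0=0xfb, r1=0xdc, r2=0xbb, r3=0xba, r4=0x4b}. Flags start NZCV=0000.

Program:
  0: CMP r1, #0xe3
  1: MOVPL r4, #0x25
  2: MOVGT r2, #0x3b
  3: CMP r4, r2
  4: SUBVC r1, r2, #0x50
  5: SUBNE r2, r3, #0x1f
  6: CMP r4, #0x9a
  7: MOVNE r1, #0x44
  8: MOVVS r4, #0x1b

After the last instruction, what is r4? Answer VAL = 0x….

VAL = 0x1b

[0] flags=1000 → (cmp)
[1] flags=1000 PL?F → skip
[2] flags=1000 GT?F → skip
[3] flags=1001 → (cmp)
[4] flags=1001 VC?F → skip
[5] flags=1001 NE?T → r2=0x9b
[6] flags=1001 → (cmp)
[7] flags=1001 NE?T → r1=0x44
[8] flags=1001 VS?T → r4=0x1b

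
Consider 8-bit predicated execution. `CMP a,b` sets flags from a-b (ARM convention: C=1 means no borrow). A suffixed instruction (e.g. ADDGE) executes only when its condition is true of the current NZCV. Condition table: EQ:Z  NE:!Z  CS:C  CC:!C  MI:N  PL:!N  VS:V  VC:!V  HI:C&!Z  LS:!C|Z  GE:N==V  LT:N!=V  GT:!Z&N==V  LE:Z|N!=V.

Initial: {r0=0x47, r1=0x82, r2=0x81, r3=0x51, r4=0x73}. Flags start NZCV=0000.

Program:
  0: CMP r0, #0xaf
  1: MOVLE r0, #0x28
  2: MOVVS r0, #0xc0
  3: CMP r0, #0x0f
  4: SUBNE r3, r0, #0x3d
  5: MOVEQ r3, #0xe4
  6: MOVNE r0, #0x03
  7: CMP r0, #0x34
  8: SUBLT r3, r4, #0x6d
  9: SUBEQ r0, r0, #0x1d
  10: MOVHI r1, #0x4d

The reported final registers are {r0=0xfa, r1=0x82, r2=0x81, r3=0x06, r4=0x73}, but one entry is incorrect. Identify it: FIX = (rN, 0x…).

0: ✓ CMP  NZCV=1001
1: · MOVLE
2: ✓ MOVVS  r0←0xc0
3: ✓ CMP  NZCV=1010
4: ✓ SUBNE  r3←0x83
5: · MOVEQ
6: ✓ MOVNE  r0←0x03
7: ✓ CMP  NZCV=1000
8: ✓ SUBLT  r3←0x06
9: · SUBEQ
10: · MOVHI

FIX = (r0, 0x03)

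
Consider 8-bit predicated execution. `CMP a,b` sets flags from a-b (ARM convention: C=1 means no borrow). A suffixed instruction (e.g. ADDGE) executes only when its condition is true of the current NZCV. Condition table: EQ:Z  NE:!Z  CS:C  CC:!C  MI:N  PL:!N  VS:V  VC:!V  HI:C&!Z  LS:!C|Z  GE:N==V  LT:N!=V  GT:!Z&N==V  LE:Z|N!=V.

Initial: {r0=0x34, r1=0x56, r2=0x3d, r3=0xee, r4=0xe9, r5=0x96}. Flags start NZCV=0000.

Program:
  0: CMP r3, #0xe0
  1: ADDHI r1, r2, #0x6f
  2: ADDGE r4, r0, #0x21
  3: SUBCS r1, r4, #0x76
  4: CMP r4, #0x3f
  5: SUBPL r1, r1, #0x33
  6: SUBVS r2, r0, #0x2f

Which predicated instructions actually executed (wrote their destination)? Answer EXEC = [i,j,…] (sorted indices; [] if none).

EXEC = [1,2,3,5]

[0] flags=0010 → (cmp)
[1] flags=0010 HI?T → r1=0xac
[2] flags=0010 GE?T → r4=0x55
[3] flags=0010 CS?T → r1=0xdf
[4] flags=0010 → (cmp)
[5] flags=0010 PL?T → r1=0xac
[6] flags=0010 VS?F → skip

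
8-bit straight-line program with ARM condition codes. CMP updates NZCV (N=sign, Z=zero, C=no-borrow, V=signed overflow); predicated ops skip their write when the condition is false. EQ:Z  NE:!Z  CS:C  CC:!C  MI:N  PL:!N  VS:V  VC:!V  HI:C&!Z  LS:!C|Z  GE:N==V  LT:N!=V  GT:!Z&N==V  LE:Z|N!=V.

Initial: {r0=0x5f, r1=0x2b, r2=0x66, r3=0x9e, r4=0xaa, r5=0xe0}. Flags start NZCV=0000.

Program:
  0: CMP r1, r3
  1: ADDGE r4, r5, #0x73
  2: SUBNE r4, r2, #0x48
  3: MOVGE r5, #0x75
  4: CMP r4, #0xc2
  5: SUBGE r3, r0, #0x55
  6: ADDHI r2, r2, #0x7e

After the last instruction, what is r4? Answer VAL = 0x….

0: ✓ CMP  NZCV=1001
1: ✓ ADDGE  r4←0x53
2: ✓ SUBNE  r4←0x1e
3: ✓ MOVGE  r5←0x75
4: ✓ CMP  NZCV=0000
5: ✓ SUBGE  r3←0x0a
6: · ADDHI

VAL = 0x1e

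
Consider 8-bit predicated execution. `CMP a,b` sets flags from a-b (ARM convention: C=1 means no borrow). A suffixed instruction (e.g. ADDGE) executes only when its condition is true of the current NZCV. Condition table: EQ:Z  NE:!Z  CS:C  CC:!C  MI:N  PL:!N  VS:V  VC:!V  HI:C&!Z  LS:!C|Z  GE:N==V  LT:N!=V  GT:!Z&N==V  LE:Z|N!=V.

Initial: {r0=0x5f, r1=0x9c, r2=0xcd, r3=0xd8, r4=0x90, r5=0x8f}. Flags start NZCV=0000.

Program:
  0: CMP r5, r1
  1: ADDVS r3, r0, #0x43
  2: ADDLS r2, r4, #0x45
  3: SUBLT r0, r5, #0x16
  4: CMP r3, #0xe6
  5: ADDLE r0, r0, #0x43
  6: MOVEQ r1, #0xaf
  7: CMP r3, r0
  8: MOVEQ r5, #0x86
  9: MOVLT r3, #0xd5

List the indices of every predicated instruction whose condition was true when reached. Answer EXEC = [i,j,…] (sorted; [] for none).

0: ✓ CMP  NZCV=1000
1: · ADDVS
2: ✓ ADDLS  r2←0xd5
3: ✓ SUBLT  r0←0x79
4: ✓ CMP  NZCV=1000
5: ✓ ADDLE  r0←0xbc
6: · MOVEQ
7: ✓ CMP  NZCV=0010
8: · MOVEQ
9: · MOVLT

EXEC = [2,3,5]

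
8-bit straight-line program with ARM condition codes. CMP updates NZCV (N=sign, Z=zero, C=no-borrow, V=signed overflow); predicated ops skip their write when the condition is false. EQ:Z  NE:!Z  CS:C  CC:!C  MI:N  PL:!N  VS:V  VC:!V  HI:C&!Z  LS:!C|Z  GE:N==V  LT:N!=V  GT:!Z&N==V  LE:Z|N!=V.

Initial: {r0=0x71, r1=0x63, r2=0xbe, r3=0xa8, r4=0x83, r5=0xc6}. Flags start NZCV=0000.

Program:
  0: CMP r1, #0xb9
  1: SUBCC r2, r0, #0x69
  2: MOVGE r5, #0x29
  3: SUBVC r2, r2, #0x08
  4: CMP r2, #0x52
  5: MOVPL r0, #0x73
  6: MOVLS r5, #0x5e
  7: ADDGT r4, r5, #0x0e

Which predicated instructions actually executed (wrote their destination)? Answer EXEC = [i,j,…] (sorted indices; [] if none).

[0] flags=1001 → (cmp)
[1] flags=1001 CC?T → r2=0x08
[2] flags=1001 GE?T → r5=0x29
[3] flags=1001 VC?F → skip
[4] flags=1000 → (cmp)
[5] flags=1000 PL?F → skip
[6] flags=1000 LS?T → r5=0x5e
[7] flags=1000 GT?F → skip

EXEC = [1,2,6]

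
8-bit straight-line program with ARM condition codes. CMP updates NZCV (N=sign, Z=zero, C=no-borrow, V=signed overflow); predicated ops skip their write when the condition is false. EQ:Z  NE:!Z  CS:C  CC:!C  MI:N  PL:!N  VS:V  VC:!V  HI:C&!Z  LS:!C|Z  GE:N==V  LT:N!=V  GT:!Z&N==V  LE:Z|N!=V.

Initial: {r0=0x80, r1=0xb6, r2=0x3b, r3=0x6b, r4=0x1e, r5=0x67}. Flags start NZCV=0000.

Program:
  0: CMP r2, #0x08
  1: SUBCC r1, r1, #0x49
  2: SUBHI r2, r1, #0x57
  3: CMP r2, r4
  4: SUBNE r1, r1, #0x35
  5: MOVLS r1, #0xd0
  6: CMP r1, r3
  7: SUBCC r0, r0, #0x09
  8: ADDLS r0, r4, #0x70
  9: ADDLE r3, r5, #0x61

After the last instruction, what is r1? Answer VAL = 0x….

VAL = 0x81

[0] flags=0010 → (cmp)
[1] flags=0010 CC?F → skip
[2] flags=0010 HI?T → r2=0x5f
[3] flags=0010 → (cmp)
[4] flags=0010 NE?T → r1=0x81
[5] flags=0010 LS?F → skip
[6] flags=0011 → (cmp)
[7] flags=0011 CC?F → skip
[8] flags=0011 LS?F → skip
[9] flags=0011 LE?T → r3=0xc8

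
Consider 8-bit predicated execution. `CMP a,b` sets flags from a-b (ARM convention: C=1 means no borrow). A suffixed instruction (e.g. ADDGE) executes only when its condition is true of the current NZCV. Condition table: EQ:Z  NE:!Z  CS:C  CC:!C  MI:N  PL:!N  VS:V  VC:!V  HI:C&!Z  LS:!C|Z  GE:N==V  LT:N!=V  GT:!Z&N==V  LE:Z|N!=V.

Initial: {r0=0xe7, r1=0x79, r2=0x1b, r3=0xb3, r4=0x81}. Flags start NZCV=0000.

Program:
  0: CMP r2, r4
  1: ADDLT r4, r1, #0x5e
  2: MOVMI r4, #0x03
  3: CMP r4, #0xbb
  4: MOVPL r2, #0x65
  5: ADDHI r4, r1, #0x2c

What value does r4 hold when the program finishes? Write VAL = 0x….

VAL = 0x03

[0] flags=1001 → (cmp)
[1] flags=1001 LT?F → skip
[2] flags=1001 MI?T → r4=0x03
[3] flags=0000 → (cmp)
[4] flags=0000 PL?T → r2=0x65
[5] flags=0000 HI?F → skip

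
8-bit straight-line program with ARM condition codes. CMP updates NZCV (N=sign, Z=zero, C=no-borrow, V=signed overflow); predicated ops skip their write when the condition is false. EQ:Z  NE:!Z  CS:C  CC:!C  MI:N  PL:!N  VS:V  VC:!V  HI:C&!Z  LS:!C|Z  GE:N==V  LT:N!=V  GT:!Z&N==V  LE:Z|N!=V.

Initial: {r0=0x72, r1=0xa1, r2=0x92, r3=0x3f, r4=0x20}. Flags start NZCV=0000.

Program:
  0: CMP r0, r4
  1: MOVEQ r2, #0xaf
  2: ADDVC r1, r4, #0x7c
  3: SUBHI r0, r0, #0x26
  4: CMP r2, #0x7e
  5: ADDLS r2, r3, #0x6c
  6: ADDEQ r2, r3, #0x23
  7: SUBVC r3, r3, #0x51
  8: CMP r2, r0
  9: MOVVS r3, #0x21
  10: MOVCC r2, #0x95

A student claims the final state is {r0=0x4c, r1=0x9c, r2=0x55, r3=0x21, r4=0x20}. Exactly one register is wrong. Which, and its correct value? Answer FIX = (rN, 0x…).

[0] flags=0010 → (cmp)
[1] flags=0010 EQ?F → skip
[2] flags=0010 VC?T → r1=0x9c
[3] flags=0010 HI?T → r0=0x4c
[4] flags=0011 → (cmp)
[5] flags=0011 LS?F → skip
[6] flags=0011 EQ?F → skip
[7] flags=0011 VC?F → skip
[8] flags=0011 → (cmp)
[9] flags=0011 VS?T → r3=0x21
[10] flags=0011 CC?F → skip

FIX = (r2, 0x92)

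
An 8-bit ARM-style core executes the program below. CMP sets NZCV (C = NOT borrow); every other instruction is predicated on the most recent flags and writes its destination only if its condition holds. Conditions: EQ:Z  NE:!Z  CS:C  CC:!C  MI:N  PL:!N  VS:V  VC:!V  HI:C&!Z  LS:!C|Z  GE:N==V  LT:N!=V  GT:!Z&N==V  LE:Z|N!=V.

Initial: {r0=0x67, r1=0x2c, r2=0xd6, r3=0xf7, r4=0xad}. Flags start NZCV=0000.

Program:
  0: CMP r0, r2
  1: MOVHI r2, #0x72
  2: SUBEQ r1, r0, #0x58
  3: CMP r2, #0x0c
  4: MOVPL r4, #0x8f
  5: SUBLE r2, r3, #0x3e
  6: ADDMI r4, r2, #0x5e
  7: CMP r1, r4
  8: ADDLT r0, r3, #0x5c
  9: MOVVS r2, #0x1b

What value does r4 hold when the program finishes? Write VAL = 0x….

[0] flags=1001 → (cmp)
[1] flags=1001 HI?F → skip
[2] flags=1001 EQ?F → skip
[3] flags=1010 → (cmp)
[4] flags=1010 PL?F → skip
[5] flags=1010 LE?T → r2=0xb9
[6] flags=1010 MI?T → r4=0x17
[7] flags=0010 → (cmp)
[8] flags=0010 LT?F → skip
[9] flags=0010 VS?F → skip

VAL = 0x17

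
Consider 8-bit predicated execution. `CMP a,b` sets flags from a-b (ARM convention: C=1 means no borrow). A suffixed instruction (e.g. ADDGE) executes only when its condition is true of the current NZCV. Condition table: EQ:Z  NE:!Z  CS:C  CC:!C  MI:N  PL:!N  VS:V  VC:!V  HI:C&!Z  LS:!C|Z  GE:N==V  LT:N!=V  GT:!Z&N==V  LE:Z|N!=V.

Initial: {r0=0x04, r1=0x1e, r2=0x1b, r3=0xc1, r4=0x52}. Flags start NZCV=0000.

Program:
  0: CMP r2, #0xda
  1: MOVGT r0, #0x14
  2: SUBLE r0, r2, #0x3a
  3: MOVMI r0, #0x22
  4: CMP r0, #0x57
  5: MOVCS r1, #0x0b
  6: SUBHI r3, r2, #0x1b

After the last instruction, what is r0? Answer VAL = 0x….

[0] flags=0000 → (cmp)
[1] flags=0000 GT?T → r0=0x14
[2] flags=0000 LE?F → skip
[3] flags=0000 MI?F → skip
[4] flags=1000 → (cmp)
[5] flags=1000 CS?F → skip
[6] flags=1000 HI?F → skip

VAL = 0x14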